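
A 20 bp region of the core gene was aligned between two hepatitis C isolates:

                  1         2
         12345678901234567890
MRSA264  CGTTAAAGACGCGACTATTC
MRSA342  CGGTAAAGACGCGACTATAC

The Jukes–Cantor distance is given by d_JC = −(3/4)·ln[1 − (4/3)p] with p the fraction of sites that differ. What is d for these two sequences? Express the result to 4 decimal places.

0.1073

The sequences differ at positions 3 (T/G), 19 (T/A).
p = 2/20 = 0.100000.
d = −0.75 · ln(1 − (4/3)·0.100000) = −0.75 · ln(0.866667) = −0.75 · (-0.143100) = 0.1073.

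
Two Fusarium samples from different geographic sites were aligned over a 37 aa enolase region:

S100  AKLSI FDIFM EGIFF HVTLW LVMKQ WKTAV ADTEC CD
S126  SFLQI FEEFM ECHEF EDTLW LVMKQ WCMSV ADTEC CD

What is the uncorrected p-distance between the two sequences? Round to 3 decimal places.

0.351

The sequences differ at positions 1 (A/S), 2 (K/F), 4 (S/Q), 7 (D/E), 8 (I/E), 12 (G/C), 13 (I/H), 14 (F/E), 16 (H/E), 17 (V/D), 27 (K/C), 28 (T/M), 29 (A/S).
There are 13 differences over 37 sites, so p = 13/37 = 0.351.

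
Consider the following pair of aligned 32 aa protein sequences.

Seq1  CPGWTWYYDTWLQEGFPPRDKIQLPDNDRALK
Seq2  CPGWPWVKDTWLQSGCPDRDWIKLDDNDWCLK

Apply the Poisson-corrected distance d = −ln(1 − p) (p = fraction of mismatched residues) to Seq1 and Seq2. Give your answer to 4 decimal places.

Differing sites — 5:T/P; 7:Y/V; 8:Y/K; 14:E/S; 16:F/C; 18:P/D; 21:K/W; 23:Q/K; 25:P/D; 29:R/W; 30:A/C.
p = 11/32 = 0.343750.
d = −ln(1 − 0.343750) = −ln(0.656250) = 0.4212.

0.4212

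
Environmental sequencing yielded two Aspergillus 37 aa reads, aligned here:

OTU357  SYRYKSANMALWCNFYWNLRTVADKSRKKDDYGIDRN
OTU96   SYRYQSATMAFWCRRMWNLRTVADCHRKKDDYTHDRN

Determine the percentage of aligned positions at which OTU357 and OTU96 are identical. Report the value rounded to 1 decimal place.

73.0%

Differing sites — 5:K/Q; 8:N/T; 11:L/F; 14:N/R; 15:F/R; 16:Y/M; 25:K/C; 26:S/H; 33:G/T; 34:I/H.
27 of the 37 sites match, so the percent identity is 27/37 × 100 = 73.0%.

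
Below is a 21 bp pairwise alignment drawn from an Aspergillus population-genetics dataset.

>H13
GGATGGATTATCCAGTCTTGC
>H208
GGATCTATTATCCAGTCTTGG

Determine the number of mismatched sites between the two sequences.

The sequences differ at positions 5 (G/C), 6 (G/T), 21 (C/G).
That gives 3 mismatches out of 21 aligned sites, so the Hamming distance is 3.

3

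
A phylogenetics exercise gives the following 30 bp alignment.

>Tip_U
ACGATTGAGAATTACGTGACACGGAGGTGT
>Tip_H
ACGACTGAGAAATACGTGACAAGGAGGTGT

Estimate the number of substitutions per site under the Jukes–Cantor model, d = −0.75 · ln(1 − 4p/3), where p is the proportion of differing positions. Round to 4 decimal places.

0.1073

Differing sites — 5:T/C; 12:T/A; 22:C/A.
p = 3/30 = 0.100000.
d = −0.75 · ln(1 − (4/3)·0.100000) = −0.75 · ln(0.866667) = −0.75 · (-0.143100) = 0.1073.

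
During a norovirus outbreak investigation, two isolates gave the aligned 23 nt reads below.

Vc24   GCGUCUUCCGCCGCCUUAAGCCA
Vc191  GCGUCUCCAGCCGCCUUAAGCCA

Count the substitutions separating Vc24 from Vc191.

The sequences differ at positions 7 (U/C), 9 (C/A).
That gives 2 mismatches out of 23 aligned sites, so the Hamming distance is 2.

2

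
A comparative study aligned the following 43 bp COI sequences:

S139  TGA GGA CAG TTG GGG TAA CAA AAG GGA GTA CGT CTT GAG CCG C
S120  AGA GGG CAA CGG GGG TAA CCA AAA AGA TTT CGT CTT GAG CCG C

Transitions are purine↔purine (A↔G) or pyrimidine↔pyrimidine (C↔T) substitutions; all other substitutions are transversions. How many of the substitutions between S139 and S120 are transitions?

Mismatches occur at site 1 (T→A, transversion), site 6 (A→G, transition), site 9 (G→A, transition), site 10 (T→C, transition), site 11 (T→G, transversion), site 20 (A→C, transversion), site 24 (G→A, transition), site 25 (G→A, transition), site 28 (G→T, transversion), site 30 (A→T, transversion).
Of the 10 differences, 5 transitions and 5 transversions, so the answer is 5.

5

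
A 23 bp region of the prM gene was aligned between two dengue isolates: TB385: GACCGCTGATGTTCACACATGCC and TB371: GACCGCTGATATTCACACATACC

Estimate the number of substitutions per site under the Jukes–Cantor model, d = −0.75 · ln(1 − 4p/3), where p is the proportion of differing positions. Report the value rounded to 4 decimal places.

The sequences differ at positions 11 (G/A), 21 (G/A).
p = 2/23 = 0.086957.
d = −0.75 · ln(1 − (4/3)·0.086957) = −0.75 · ln(0.884057) = −0.75 · (-0.123234) = 0.0924.

0.0924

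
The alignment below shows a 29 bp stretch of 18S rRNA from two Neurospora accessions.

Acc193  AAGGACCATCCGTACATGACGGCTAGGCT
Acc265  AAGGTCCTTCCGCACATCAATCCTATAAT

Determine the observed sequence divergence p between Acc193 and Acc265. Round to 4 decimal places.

The sequences differ at positions 5 (A/T), 8 (A/T), 13 (T/C), 18 (G/C), 20 (C/A), 21 (G/T), 22 (G/C), 26 (G/T), 27 (G/A), 28 (C/A).
There are 10 differences over 29 sites, so p = 10/29 = 0.3448.

0.3448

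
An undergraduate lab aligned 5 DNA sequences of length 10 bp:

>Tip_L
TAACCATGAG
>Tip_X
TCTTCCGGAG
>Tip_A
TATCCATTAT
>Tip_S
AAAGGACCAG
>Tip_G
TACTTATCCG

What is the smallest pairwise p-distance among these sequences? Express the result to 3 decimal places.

Pairwise Hamming distances:
  Tip_L vs Tip_X: 5
  Tip_L vs Tip_A: 3
  Tip_L vs Tip_S: 5
  Tip_L vs Tip_G: 5
  Tip_X vs Tip_A: 6
  Tip_X vs Tip_S: 8
  Tip_X vs Tip_G: 7
  Tip_A vs Tip_S: 7
  Tip_A vs Tip_G: 6
  Tip_S vs Tip_G: 6
The smallest is 3 mismatches, between Tip_L and Tip_A; p = 3/10 = 0.300.

0.300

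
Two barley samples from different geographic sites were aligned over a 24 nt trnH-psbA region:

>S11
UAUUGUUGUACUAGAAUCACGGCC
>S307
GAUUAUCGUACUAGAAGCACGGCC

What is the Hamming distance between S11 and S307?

4

Differing sites — 1:U/G; 5:G/A; 7:U/C; 17:U/G.
That gives 4 mismatches out of 24 aligned sites, so the Hamming distance is 4.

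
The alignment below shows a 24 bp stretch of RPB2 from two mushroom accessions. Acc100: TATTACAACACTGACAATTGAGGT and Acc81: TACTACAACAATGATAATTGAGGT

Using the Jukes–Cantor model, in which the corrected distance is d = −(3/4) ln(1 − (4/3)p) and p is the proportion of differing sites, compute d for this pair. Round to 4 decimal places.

0.1367

Mismatches occur at site 3 (T/C), site 11 (C/A), site 15 (C/T).
p = 3/24 = 0.125000.
d = −0.75 · ln(1 − (4/3)·0.125000) = −0.75 · ln(0.833333) = −0.75 · (-0.182322) = 0.1367.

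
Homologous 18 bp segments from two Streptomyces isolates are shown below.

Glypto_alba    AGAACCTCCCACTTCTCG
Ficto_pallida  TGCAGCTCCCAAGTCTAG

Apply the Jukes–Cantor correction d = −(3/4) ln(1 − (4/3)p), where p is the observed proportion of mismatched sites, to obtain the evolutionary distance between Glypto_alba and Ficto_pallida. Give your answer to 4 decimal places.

0.4408

Differing sites — 1:A/T; 3:A/C; 5:C/G; 12:C/A; 13:T/G; 17:C/A.
p = 6/18 = 0.333333.
d = −0.75 · ln(1 − (4/3)·0.333333) = −0.75 · ln(0.555556) = −0.75 · (-0.587786) = 0.4408.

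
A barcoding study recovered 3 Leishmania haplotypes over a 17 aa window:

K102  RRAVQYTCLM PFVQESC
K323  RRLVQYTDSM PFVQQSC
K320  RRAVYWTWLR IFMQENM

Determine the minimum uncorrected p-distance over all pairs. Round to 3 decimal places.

0.235

Pairwise Hamming distances:
  K102 vs K323: 4
  K102 vs K320: 8
  K323 vs K320: 11
The smallest is 4 mismatches, between K102 and K323; p = 4/17 = 0.235.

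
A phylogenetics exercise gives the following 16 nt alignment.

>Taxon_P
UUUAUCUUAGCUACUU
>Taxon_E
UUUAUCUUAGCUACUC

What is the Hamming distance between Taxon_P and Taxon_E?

Differing sites — 16:U/C.
That gives 1 mismatch out of 16 aligned sites, so the Hamming distance is 1.

1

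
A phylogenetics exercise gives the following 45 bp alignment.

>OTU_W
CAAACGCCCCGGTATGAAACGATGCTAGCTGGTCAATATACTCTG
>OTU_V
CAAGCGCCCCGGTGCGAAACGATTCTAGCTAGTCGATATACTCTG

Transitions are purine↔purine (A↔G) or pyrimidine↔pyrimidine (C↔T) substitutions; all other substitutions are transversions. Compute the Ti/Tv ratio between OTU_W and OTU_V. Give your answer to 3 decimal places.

5.000

The sequences differ at positions 4 (A/G, transition), 14 (A/G, transition), 15 (T/C, transition), 24 (G/T, transversion), 31 (G/A, transition), 35 (A/G, transition).
Of the 6 differences, 5 transitions and 1 transversion, so Ti/Tv = 5/1 = 5.000.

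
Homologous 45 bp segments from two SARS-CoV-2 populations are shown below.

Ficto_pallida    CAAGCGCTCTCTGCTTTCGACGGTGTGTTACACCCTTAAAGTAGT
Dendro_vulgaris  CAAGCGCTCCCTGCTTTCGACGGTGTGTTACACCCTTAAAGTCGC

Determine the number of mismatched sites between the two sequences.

3

Mismatches occur at site 10 (T/C), site 43 (A/C), site 45 (T/C).
That gives 3 mismatches out of 45 aligned sites, so the Hamming distance is 3.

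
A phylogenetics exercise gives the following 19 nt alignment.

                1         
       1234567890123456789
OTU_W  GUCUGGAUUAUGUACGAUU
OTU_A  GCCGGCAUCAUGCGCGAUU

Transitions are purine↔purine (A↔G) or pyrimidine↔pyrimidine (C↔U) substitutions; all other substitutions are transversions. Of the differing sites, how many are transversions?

The sequences differ at positions 2 (U/C, transition), 4 (U/G, transversion), 6 (G/C, transversion), 9 (U/C, transition), 13 (U/C, transition), 14 (A/G, transition).
Of the 6 differences, 4 transitions and 2 transversions, so the answer is 2.

2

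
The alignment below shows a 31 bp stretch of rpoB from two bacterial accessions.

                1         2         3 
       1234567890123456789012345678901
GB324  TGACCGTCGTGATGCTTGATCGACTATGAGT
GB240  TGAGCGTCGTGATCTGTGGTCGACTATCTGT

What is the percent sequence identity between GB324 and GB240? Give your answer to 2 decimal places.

77.42%

Mismatches occur at site 4 (C/G), site 14 (G/C), site 15 (C/T), site 16 (T/G), site 19 (A/G), site 28 (G/C), site 29 (A/T).
24 of the 31 sites match, so the percent identity is 24/31 × 100 = 77.42%.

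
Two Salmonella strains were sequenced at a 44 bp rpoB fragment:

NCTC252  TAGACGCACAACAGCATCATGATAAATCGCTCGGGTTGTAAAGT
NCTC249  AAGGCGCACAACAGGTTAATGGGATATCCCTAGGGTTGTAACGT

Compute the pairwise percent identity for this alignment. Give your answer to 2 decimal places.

The sequences differ at positions 1 (T/A), 4 (A/G), 15 (C/G), 16 (A/T), 18 (C/A), 22 (A/G), 23 (T/G), 25 (A/T), 29 (G/C), 32 (C/A), 42 (A/C).
33 of the 44 sites match, so the percent identity is 33/44 × 100 = 75.00%.

75.00%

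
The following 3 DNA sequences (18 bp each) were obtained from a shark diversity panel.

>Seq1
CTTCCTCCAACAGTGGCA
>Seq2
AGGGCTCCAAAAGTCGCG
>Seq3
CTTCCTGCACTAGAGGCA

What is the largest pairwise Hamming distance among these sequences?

10

Pairwise Hamming distances:
  Seq1 vs Seq2: 7
  Seq1 vs Seq3: 4
  Seq2 vs Seq3: 10
The largest is 10, between Seq2 and Seq3.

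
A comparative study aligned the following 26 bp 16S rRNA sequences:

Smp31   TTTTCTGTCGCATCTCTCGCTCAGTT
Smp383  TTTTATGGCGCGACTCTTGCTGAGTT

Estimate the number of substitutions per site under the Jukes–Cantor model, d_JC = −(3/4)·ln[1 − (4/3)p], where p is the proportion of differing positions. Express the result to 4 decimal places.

0.2758

Mismatches occur at site 5 (C→A), site 8 (T→G), site 12 (A→G), site 13 (T→A), site 18 (C→T), site 22 (C→G).
p = 6/26 = 0.230769.
d = −0.75 · ln(1 − (4/3)·0.230769) = −0.75 · ln(0.692308) = −0.75 · (-0.367724) = 0.2758.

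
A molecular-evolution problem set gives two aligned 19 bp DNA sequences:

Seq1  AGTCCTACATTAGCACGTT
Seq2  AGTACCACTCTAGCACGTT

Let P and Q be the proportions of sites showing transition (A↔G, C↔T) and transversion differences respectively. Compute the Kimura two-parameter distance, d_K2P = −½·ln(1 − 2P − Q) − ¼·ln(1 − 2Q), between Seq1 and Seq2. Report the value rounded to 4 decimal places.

0.2488

Differing sites — 4:C/A (Tv); 6:T/C (Ti); 9:A/T (Tv); 10:T/C (Ti).
Of the 4 differences, 2 transitions and 2 transversions over 19 sites: P = 2/19 = 0.105263, Q = 2/19 = 0.105263.
d = −0.5·ln(0.684211) − 0.25·ln(0.789474) = −0.5·(-0.379489) − 0.25·(-0.236388) = 0.2488.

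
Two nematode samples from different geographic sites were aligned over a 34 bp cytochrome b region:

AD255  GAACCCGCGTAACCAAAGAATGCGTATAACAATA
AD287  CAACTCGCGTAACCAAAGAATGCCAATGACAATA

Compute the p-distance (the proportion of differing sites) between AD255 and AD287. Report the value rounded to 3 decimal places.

0.147

Mismatches occur at site 1 (G↔C), site 5 (C↔T), site 24 (G↔C), site 25 (T↔A), site 28 (A↔G).
There are 5 differences over 34 sites, so p = 5/34 = 0.147.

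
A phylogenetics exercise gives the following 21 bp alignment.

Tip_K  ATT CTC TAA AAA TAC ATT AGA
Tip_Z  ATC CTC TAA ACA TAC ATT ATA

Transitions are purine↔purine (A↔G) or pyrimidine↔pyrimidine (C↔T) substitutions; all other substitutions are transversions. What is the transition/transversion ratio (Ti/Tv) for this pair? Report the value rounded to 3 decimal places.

0.500

Differing sites — 3:T/C (Ti); 11:A/C (Tv); 20:G/T (Tv).
Of the 3 differences, 1 transition and 2 transversions, so Ti/Tv = 1/2 = 0.500.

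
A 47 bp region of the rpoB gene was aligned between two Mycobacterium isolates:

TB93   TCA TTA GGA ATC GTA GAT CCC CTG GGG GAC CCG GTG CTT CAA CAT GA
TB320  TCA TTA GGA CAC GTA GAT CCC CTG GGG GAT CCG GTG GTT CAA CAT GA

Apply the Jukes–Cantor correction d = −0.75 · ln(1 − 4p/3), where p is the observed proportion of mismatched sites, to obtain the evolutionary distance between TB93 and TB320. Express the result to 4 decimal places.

0.0903

The sequences differ at positions 10 (A/C), 11 (T/A), 30 (C/T), 37 (C/G).
p = 4/47 = 0.085106.
d = −0.75 · ln(1 − (4/3)·0.085106) = −0.75 · ln(0.886525) = −0.75 · (-0.120446) = 0.0903.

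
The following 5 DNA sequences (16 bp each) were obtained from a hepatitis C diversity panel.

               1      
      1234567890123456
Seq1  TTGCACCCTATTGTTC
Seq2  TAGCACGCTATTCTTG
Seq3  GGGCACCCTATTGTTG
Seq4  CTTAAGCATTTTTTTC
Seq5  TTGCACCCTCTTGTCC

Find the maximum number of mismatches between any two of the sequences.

10

Pairwise Hamming distances:
  Seq1 vs Seq2: 4
  Seq1 vs Seq3: 3
  Seq1 vs Seq4: 7
  Seq1 vs Seq5: 2
  Seq2 vs Seq3: 4
  Seq2 vs Seq4: 10
  Seq2 vs Seq5: 6
  Seq3 vs Seq4: 9
  Seq3 vs Seq5: 5
  Seq4 vs Seq5: 8
The largest is 10, between Seq2 and Seq4.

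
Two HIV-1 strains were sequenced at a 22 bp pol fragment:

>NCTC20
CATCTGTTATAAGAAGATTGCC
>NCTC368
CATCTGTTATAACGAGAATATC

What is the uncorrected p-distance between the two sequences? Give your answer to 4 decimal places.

0.2273

The sequences differ at positions 13 (G/C), 14 (A/G), 18 (T/A), 20 (G/A), 21 (C/T).
There are 5 differences over 22 sites, so p = 5/22 = 0.2273.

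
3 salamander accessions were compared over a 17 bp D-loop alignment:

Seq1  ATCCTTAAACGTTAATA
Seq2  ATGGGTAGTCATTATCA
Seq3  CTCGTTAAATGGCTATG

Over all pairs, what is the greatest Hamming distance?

13

Pairwise Hamming distances:
  Seq1 vs Seq2: 8
  Seq1 vs Seq3: 7
  Seq2 vs Seq3: 13
The largest is 13, between Seq2 and Seq3.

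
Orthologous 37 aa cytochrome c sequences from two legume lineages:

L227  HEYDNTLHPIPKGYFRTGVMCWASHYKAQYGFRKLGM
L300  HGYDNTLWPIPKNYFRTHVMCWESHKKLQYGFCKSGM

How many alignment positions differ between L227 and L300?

9

Differing sites — 2:E/G; 8:H/W; 13:G/N; 18:G/H; 23:A/E; 26:Y/K; 28:A/L; 33:R/C; 35:L/S.
That gives 9 mismatches out of 37 aligned sites, so the Hamming distance is 9.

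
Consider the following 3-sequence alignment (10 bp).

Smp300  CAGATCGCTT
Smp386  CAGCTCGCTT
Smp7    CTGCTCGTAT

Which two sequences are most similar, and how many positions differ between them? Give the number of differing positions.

1

Pairwise Hamming distances:
  Smp300 vs Smp386: 1
  Smp300 vs Smp7: 4
  Smp386 vs Smp7: 3
The smallest is 1, between Smp300 and Smp386.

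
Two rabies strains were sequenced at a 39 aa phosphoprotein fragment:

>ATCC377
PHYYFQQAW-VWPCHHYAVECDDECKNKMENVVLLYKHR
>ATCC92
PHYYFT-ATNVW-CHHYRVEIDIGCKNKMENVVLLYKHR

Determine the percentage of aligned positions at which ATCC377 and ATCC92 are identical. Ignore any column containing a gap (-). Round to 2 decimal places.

Excluding the 3 gap columns leaves 36 comparable sites.
Differing sites — 6:Q/T; 9:W/T; 18:A/R; 21:C/I; 23:D/I; 24:E/G.
30 of the 36 comparable sites match, so the percent identity is 30/36 × 100 = 83.33%.

83.33%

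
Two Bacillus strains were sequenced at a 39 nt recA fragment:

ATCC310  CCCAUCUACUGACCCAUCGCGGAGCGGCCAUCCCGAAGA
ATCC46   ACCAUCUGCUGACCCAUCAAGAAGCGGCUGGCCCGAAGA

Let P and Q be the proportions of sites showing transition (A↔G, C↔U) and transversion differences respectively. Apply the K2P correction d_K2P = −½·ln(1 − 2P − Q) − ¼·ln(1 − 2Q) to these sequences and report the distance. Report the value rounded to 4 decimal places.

Mismatches occur at site 1 (C/A, transversion), site 8 (A/G, transition), site 19 (G/A, transition), site 20 (C/A, transversion), site 22 (G/A, transition), site 29 (C/U, transition), site 30 (A/G, transition), site 31 (U/G, transversion).
Of the 8 differences, 5 transitions and 3 transversions over 39 sites: P = 5/39 = 0.128205, Q = 3/39 = 0.076923.
d = −0.5·ln(0.666667) − 0.25·ln(0.846154) = −0.5·(-0.405465) − 0.25·(-0.167054) = 0.2445.

0.2445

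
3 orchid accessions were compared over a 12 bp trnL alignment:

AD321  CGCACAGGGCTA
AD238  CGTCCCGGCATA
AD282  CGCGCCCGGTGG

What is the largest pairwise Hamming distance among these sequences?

7

Pairwise Hamming distances:
  AD321 vs AD238: 5
  AD321 vs AD282: 6
  AD238 vs AD282: 7
The largest is 7, between AD238 and AD282.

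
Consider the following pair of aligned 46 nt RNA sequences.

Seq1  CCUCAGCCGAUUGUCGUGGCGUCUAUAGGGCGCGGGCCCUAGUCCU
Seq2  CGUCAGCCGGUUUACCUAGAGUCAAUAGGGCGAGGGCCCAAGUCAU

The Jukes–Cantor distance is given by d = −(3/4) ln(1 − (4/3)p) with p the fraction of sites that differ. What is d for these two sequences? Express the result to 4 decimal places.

The sequences differ at positions 2 (C/G), 10 (A/G), 13 (G/U), 14 (U/A), 16 (G/C), 18 (G/A), 20 (C/A), 24 (U/A), 33 (C/A), 40 (U/A), 45 (C/A).
p = 11/46 = 0.239130.
d = −0.75 · ln(1 − (4/3)·0.239130) = −0.75 · ln(0.681160) = −0.75 · (-0.383958) = 0.2880.

0.2880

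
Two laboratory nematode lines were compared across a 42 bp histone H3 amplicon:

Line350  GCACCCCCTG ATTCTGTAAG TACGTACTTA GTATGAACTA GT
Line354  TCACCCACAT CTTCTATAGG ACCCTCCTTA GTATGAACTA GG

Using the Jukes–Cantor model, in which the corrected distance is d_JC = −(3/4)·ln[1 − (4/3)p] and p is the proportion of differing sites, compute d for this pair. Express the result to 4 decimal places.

0.3597

Differing sites — 1:G/T; 7:C/A; 9:T/A; 10:G/T; 11:A/C; 16:G/A; 19:A/G; 21:T/A; 22:A/C; 24:G/C; 26:A/C; 42:T/G.
p = 12/42 = 0.285714.
d = −0.75 · ln(1 − (4/3)·0.285714) = −0.75 · ln(0.619048) = −0.75 · (-0.479572) = 0.3597.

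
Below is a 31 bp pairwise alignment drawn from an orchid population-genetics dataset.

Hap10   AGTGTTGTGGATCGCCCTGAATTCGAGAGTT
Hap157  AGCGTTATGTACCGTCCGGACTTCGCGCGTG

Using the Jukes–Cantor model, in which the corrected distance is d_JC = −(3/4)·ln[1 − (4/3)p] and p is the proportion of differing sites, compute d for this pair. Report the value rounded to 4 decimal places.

The sequences differ at positions 3 (T/C), 7 (G/A), 10 (G/T), 12 (T/C), 15 (C/T), 18 (T/G), 21 (A/C), 26 (A/C), 28 (A/C), 31 (T/G).
p = 10/31 = 0.322581.
d = −0.75 · ln(1 − (4/3)·0.322581) = −0.75 · ln(0.569892) = −0.75 · (-0.562308) = 0.4217.

0.4217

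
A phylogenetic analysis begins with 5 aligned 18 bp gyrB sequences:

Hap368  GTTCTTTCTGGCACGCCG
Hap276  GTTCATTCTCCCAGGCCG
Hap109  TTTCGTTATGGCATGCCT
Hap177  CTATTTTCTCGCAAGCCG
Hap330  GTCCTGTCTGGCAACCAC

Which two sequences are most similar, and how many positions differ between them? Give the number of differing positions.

4

Pairwise Hamming distances:
  Hap368 vs Hap276: 4
  Hap368 vs Hap109: 5
  Hap368 vs Hap177: 5
  Hap368 vs Hap330: 6
  Hap276 vs Hap109: 7
  Hap276 vs Hap177: 6
  Hap276 vs Hap330: 9
  Hap109 vs Hap177: 8
  Hap109 vs Hap330: 9
  Hap177 vs Hap330: 8
The smallest is 4, between Hap368 and Hap276.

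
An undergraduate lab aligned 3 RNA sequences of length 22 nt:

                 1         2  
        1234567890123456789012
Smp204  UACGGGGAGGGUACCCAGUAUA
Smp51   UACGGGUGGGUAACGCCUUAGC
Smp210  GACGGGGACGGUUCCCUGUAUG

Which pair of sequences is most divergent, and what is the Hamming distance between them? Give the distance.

12

Pairwise Hamming distances:
  Smp204 vs Smp51: 9
  Smp204 vs Smp210: 5
  Smp51 vs Smp210: 12
The largest is 12, between Smp51 and Smp210.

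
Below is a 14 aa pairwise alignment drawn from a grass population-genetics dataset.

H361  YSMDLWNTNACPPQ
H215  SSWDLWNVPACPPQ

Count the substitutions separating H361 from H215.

4

Differing sites — 1:Y/S; 3:M/W; 8:T/V; 9:N/P.
That gives 4 mismatches out of 14 aligned sites, so the Hamming distance is 4.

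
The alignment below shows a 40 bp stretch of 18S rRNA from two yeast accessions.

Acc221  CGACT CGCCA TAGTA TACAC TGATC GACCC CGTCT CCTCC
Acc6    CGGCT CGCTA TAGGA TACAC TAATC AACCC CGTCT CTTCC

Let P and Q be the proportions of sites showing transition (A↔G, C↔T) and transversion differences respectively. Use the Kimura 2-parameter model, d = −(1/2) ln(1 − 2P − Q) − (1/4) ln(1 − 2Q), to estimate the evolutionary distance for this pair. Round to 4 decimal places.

0.1736

The sequences differ at positions 3 (A/G, transition), 9 (C/T, transition), 14 (T/G, transversion), 22 (G/A, transition), 26 (G/A, transition), 37 (C/T, transition).
Of the 6 differences, 5 transitions and 1 transversion over 40 sites: P = 5/40 = 0.125000, Q = 1/40 = 0.025000.
d = −0.5·ln(0.725000) − 0.25·ln(0.950000) = −0.5·(-0.321584) − 0.25·(-0.051293) = 0.1736.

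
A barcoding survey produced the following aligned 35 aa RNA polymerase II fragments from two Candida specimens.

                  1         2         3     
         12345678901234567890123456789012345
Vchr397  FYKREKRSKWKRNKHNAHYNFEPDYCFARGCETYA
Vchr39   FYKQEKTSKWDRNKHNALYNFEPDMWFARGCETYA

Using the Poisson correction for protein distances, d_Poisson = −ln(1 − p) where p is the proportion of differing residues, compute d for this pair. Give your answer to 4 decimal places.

Differing sites — 4:R/Q; 7:R/T; 11:K/D; 18:H/L; 25:Y/M; 26:C/W.
p = 6/35 = 0.171429.
d = −ln(1 − 0.171429) = −ln(0.828571) = 0.1881.

0.1881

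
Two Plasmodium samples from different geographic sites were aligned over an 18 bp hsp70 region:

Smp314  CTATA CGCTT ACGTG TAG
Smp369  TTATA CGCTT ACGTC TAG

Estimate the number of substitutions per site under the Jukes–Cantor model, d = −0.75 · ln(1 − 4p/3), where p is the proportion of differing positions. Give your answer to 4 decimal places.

0.1203

Differing sites — 1:C/T; 15:G/C.
p = 2/18 = 0.111111.
d = −0.75 · ln(1 − (4/3)·0.111111) = −0.75 · ln(0.851852) = −0.75 · (-0.160342) = 0.1203.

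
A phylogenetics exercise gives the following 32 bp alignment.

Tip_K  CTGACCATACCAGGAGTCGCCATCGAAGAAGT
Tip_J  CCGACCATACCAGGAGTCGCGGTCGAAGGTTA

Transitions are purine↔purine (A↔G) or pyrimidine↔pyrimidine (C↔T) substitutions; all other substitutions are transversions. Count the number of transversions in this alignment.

Differing sites — 2:T/C (Ti); 21:C/G (Tv); 22:A/G (Ti); 29:A/G (Ti); 30:A/T (Tv); 31:G/T (Tv); 32:T/A (Tv).
Of the 7 differences, 3 transitions and 4 transversions, so the answer is 4.

4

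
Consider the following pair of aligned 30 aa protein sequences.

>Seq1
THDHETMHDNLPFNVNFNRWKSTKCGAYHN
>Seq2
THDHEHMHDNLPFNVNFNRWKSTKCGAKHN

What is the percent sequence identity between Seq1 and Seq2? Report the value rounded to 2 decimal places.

93.33%

Mismatches occur at site 6 (T→H), site 28 (Y→K).
28 of the 30 sites match, so the percent identity is 28/30 × 100 = 93.33%.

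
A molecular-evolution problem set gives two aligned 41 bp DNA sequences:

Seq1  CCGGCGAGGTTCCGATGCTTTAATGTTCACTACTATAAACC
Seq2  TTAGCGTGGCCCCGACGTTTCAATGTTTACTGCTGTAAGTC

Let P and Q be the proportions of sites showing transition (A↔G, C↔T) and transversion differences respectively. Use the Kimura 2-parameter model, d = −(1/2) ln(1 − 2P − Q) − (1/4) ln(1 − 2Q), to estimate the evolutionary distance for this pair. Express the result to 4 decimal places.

0.5498

The sequences differ at positions 1 (C/T, transition), 2 (C/T, transition), 3 (G/A, transition), 7 (A/T, transversion), 10 (T/C, transition), 11 (T/C, transition), 16 (T/C, transition), 18 (C/T, transition), 21 (T/C, transition), 28 (C/T, transition), 32 (A/G, transition), 35 (A/G, transition), 39 (A/G, transition), 40 (C/T, transition).
Of the 14 differences, 13 transitions and 1 transversion over 41 sites: P = 13/41 = 0.317073, Q = 1/41 = 0.024390.
d = −0.5·ln(0.341464) − 0.25·ln(0.951220) = −0.5·(-1.074513) − 0.25·(-0.050010) = 0.5498.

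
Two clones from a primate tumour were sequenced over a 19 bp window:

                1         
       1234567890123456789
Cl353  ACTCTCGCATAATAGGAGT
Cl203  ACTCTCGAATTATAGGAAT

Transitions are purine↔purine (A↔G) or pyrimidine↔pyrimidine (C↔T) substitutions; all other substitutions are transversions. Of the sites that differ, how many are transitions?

The sequences differ at positions 8 (C/A, transversion), 11 (A/T, transversion), 18 (G/A, transition).
Of the 3 differences, 1 transition and 2 transversions, so the answer is 1.

1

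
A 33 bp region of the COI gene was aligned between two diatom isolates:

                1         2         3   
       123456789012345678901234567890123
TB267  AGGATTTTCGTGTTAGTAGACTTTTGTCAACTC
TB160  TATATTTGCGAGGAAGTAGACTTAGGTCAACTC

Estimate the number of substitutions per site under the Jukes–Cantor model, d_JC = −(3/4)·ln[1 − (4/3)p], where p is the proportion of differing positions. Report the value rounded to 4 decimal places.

0.3390

Mismatches occur at site 1 (A→T), site 2 (G→A), site 3 (G→T), site 8 (T→G), site 11 (T→A), site 13 (T→G), site 14 (T→A), site 24 (T→A), site 25 (T→G).
p = 9/33 = 0.272727.
d = −0.75 · ln(1 − (4/3)·0.272727) = −0.75 · ln(0.636364) = −0.75 · (-0.451985) = 0.3390.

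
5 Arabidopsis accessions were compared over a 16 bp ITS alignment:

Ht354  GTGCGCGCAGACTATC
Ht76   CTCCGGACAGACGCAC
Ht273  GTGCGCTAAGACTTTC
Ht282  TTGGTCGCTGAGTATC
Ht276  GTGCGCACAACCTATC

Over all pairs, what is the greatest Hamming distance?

11

Pairwise Hamming distances:
  Ht354 vs Ht76: 7
  Ht354 vs Ht273: 3
  Ht354 vs Ht282: 5
  Ht354 vs Ht276: 3
  Ht76 vs Ht273: 8
  Ht76 vs Ht282: 11
  Ht76 vs Ht276: 8
  Ht273 vs Ht282: 8
  Ht273 vs Ht276: 5
  Ht282 vs Ht276: 8
The largest is 11, between Ht76 and Ht282.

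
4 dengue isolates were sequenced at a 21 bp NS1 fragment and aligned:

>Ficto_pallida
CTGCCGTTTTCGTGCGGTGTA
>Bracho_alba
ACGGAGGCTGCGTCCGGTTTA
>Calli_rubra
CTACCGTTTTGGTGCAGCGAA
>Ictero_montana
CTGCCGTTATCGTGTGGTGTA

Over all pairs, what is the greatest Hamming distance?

Pairwise Hamming distances:
  Ficto_pallida vs Bracho_alba: 9
  Ficto_pallida vs Calli_rubra: 5
  Ficto_pallida vs Ictero_montana: 2
  Bracho_alba vs Calli_rubra: 14
  Bracho_alba vs Ictero_montana: 11
  Calli_rubra vs Ictero_montana: 7
The largest is 14, between Bracho_alba and Calli_rubra.

14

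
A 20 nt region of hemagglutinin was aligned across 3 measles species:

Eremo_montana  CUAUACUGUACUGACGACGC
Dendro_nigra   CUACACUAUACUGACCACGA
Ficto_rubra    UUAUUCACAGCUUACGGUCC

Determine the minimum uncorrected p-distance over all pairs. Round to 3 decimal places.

Pairwise Hamming distances:
  Eremo_montana vs Dendro_nigra: 4
  Eremo_montana vs Ficto_rubra: 10
  Dendro_nigra vs Ficto_rubra: 13
The smallest is 4 mismatches, between Eremo_montana and Dendro_nigra; p = 4/20 = 0.200.

0.200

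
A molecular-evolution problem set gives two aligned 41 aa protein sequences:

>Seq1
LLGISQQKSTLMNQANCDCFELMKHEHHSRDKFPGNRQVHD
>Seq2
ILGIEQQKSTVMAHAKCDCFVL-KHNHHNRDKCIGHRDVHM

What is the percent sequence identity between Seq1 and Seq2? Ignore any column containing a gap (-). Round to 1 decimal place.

65.0%

Excluding the 1 gap column leaves 40 comparable sites.
The sequences differ at positions 1 (L/I), 5 (S/E), 11 (L/V), 13 (N/A), 14 (Q/H), 16 (N/K), 21 (E/V), 26 (E/N), 29 (S/N), 33 (F/C), 34 (P/I), 36 (N/H), 38 (Q/D), 41 (D/M).
26 of the 40 comparable sites match, so the percent identity is 26/40 × 100 = 65.0%.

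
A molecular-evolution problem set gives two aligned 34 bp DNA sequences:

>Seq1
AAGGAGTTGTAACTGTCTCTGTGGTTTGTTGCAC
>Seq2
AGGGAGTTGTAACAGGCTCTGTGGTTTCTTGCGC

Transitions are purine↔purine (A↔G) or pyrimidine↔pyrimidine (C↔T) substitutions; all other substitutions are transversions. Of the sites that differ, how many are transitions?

2

Differing sites — 2:A/G (Ti); 14:T/A (Tv); 16:T/G (Tv); 28:G/C (Tv); 33:A/G (Ti).
Of the 5 differences, 2 transitions and 3 transversions, so the answer is 2.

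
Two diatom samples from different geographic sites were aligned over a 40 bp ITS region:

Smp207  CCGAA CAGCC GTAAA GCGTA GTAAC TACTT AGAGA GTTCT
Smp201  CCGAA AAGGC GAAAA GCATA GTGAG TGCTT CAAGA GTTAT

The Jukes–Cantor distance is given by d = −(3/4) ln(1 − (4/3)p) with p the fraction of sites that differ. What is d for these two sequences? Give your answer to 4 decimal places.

The sequences differ at positions 6 (C/A), 9 (C/G), 12 (T/A), 18 (G/A), 23 (A/G), 25 (C/G), 27 (A/G), 31 (A/C), 32 (G/A), 39 (C/A).
p = 10/40 = 0.250000.
d = −0.75 · ln(1 − (4/3)·0.250000) = −0.75 · ln(0.666667) = −0.75 · (-0.405465) = 0.3041.

0.3041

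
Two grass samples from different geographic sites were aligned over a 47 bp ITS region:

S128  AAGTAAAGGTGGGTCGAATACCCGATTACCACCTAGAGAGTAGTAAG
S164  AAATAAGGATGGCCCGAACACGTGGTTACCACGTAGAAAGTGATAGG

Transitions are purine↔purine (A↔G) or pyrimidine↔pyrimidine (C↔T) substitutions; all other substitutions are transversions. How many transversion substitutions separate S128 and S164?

3

Differing sites — 3:G/A (Ti); 7:A/G (Ti); 9:G/A (Ti); 13:G/C (Tv); 14:T/C (Ti); 19:T/C (Ti); 22:C/G (Tv); 23:C/T (Ti); 25:A/G (Ti); 33:C/G (Tv); 38:G/A (Ti); 42:A/G (Ti); 43:G/A (Ti); 46:A/G (Ti).
Of the 14 differences, 11 transitions and 3 transversions, so the answer is 3.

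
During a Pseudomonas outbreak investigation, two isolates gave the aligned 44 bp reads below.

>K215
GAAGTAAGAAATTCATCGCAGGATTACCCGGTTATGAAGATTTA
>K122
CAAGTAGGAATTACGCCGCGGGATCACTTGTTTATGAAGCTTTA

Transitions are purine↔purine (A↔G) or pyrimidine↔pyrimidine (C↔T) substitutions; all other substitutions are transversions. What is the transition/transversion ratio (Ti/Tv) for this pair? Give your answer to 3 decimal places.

The sequences differ at positions 1 (G/C, transversion), 7 (A/G, transition), 11 (A/T, transversion), 13 (T/A, transversion), 15 (A/G, transition), 16 (T/C, transition), 20 (A/G, transition), 25 (T/C, transition), 28 (C/T, transition), 29 (C/T, transition), 31 (G/T, transversion), 40 (A/C, transversion).
Of the 12 differences, 7 transitions and 5 transversions, so Ti/Tv = 7/5 = 1.400.

1.400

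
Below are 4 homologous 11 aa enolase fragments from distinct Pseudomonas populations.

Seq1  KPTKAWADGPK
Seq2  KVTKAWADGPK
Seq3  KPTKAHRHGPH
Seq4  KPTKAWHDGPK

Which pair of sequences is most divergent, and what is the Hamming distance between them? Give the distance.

5

Pairwise Hamming distances:
  Seq1 vs Seq2: 1
  Seq1 vs Seq3: 4
  Seq1 vs Seq4: 1
  Seq2 vs Seq3: 5
  Seq2 vs Seq4: 2
  Seq3 vs Seq4: 4
The largest is 5, between Seq2 and Seq3.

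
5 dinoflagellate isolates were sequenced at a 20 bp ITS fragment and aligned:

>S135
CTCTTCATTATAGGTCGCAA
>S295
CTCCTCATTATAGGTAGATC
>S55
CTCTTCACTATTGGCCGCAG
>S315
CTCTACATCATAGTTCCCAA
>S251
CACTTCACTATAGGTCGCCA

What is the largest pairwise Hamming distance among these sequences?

Pairwise Hamming distances:
  S135 vs S295: 5
  S135 vs S55: 4
  S135 vs S315: 4
  S135 vs S251: 3
  S295 vs S55: 8
  S295 vs S315: 9
  S295 vs S251: 7
  S55 vs S315: 8
  S55 vs S251: 5
  S315 vs S251: 7
The largest is 9, between S295 and S315.

9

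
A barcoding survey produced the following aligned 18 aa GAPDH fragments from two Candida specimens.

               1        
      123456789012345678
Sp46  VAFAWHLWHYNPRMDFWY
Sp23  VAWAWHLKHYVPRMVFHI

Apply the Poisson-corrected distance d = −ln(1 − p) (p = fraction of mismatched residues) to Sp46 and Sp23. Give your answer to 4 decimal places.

Mismatches occur at site 3 (F↔W), site 8 (W↔K), site 11 (N↔V), site 15 (D↔V), site 17 (W↔H), site 18 (Y↔I).
p = 6/18 = 0.333333.
d = −ln(1 − 0.333333) = −ln(0.666667) = 0.4055.

0.4055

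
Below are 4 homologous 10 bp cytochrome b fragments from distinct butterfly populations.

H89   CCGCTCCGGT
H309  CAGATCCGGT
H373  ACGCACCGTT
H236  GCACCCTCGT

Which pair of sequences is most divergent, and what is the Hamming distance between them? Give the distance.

Pairwise Hamming distances:
  H89 vs H309: 2
  H89 vs H373: 3
  H89 vs H236: 5
  H309 vs H373: 5
  H309 vs H236: 7
  H373 vs H236: 6
The largest is 7, between H309 and H236.

7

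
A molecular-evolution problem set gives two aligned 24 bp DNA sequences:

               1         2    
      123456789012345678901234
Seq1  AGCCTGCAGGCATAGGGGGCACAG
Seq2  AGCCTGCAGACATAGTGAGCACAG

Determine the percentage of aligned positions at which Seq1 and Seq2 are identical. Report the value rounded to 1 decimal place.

The sequences differ at positions 10 (G/A), 16 (G/T), 18 (G/A).
21 of the 24 sites match, so the percent identity is 21/24 × 100 = 87.5%.

87.5%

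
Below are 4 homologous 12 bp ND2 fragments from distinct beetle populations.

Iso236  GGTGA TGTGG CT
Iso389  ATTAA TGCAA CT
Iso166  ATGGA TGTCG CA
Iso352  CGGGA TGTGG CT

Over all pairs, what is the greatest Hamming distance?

7

Pairwise Hamming distances:
  Iso236 vs Iso389: 6
  Iso236 vs Iso166: 5
  Iso236 vs Iso352: 2
  Iso389 vs Iso166: 6
  Iso389 vs Iso352: 7
  Iso166 vs Iso352: 4
The largest is 7, between Iso389 and Iso352.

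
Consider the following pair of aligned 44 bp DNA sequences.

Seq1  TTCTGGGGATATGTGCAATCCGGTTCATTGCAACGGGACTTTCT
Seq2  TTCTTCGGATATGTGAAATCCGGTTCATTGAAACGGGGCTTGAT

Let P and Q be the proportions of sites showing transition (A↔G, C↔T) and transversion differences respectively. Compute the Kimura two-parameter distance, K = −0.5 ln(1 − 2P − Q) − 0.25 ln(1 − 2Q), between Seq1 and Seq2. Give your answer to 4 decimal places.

The sequences differ at positions 5 (G/T, transversion), 6 (G/C, transversion), 16 (C/A, transversion), 31 (C/A, transversion), 38 (A/G, transition), 42 (T/G, transversion), 43 (C/A, transversion).
Of the 7 differences, 1 transition and 6 transversions over 44 sites: P = 1/44 = 0.022727, Q = 6/44 = 0.136364.
d = −0.5·ln(0.818182) − 0.25·ln(0.727272) = −0.5·(-0.200670) − 0.25·(-0.318455) = 0.1799.

0.1799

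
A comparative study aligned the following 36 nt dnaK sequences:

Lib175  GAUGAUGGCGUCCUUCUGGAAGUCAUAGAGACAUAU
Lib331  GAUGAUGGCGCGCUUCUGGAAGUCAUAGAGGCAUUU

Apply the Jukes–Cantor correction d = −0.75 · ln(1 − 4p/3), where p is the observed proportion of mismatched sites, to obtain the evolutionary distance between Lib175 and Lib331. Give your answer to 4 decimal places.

0.1203

Differing sites — 11:U/C; 12:C/G; 31:A/G; 35:A/U.
p = 4/36 = 0.111111.
d = −0.75 · ln(1 − (4/3)·0.111111) = −0.75 · ln(0.851852) = −0.75 · (-0.160342) = 0.1203.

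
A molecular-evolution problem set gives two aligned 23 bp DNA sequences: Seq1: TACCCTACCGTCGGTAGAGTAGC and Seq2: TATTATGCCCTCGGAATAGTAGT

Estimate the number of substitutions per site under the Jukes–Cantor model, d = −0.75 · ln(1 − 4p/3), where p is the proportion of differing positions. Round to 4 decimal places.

0.4674

Differing sites — 3:C/T; 4:C/T; 5:C/A; 7:A/G; 10:G/C; 15:T/A; 17:G/T; 23:C/T.
p = 8/23 = 0.347826.
d = −0.75 · ln(1 − (4/3)·0.347826) = −0.75 · ln(0.536232) = −0.75 · (-0.623188) = 0.4674.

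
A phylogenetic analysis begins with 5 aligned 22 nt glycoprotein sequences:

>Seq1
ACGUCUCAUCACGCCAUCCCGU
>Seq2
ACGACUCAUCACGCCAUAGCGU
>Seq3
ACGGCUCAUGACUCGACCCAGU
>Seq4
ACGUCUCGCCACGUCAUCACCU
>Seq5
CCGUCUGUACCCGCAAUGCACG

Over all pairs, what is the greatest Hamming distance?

Pairwise Hamming distances:
  Seq1 vs Seq2: 3
  Seq1 vs Seq3: 6
  Seq1 vs Seq4: 5
  Seq1 vs Seq5: 10
  Seq2 vs Seq3: 8
  Seq2 vs Seq4: 7
  Seq2 vs Seq5: 12
  Seq3 vs Seq4: 11
  Seq3 vs Seq5: 13
  Seq4 vs Seq5: 11
The largest is 13, between Seq3 and Seq5.

13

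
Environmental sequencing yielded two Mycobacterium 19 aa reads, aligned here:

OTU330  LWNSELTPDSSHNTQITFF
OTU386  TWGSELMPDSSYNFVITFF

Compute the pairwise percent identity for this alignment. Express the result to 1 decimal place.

68.4%

Differing sites — 1:L/T; 3:N/G; 7:T/M; 12:H/Y; 14:T/F; 15:Q/V.
13 of the 19 sites match, so the percent identity is 13/19 × 100 = 68.4%.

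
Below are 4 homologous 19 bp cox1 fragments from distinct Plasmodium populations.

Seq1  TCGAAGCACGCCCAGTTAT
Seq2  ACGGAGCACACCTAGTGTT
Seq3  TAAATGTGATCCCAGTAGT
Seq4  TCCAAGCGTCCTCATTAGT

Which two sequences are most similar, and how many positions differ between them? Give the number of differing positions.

6

Pairwise Hamming distances:
  Seq1 vs Seq2: 6
  Seq1 vs Seq3: 9
  Seq1 vs Seq4: 8
  Seq2 vs Seq3: 12
  Seq2 vs Seq4: 11
  Seq3 vs Seq4: 8
The smallest is 6, between Seq1 and Seq2.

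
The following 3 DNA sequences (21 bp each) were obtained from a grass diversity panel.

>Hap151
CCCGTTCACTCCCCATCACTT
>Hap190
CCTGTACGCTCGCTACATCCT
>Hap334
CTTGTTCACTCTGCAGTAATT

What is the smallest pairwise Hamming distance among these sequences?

7

Pairwise Hamming distances:
  Hap151 vs Hap190: 9
  Hap151 vs Hap334: 7
  Hap190 vs Hap334: 11
The smallest is 7, between Hap151 and Hap334.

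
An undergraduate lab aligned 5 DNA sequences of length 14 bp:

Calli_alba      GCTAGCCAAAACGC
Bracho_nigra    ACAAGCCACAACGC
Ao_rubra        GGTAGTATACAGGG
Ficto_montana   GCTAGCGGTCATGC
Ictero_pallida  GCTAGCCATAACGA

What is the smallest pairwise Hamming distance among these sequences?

Pairwise Hamming distances:
  Calli_alba vs Bracho_nigra: 3
  Calli_alba vs Ao_rubra: 7
  Calli_alba vs Ficto_montana: 5
  Calli_alba vs Ictero_pallida: 2
  Bracho_nigra vs Ao_rubra: 10
  Bracho_nigra vs Ficto_montana: 7
  Bracho_nigra vs Ictero_pallida: 4
  Ao_rubra vs Ficto_montana: 7
  Ao_rubra vs Ictero_pallida: 8
  Ficto_montana vs Ictero_pallida: 5
The smallest is 2, between Calli_alba and Ictero_pallida.

2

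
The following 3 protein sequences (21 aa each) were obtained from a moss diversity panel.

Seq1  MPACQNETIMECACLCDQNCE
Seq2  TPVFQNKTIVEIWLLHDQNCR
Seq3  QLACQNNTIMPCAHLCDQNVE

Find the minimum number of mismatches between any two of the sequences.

Pairwise Hamming distances:
  Seq1 vs Seq2: 10
  Seq1 vs Seq3: 6
  Seq2 vs Seq3: 13
The smallest is 6, between Seq1 and Seq3.

6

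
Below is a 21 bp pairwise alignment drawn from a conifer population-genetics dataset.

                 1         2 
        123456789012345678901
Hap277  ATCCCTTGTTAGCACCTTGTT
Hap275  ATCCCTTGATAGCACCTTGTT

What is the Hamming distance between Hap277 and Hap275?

The sequences differ at position 9 (T/A).
That gives 1 mismatch out of 21 aligned sites, so the Hamming distance is 1.

1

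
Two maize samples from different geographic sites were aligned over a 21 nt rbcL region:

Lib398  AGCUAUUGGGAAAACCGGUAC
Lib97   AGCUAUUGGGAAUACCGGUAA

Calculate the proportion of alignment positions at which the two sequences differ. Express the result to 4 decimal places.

0.0952

The sequences differ at positions 13 (A/U), 21 (C/A).
There are 2 differences over 21 sites, so p = 2/21 = 0.0952.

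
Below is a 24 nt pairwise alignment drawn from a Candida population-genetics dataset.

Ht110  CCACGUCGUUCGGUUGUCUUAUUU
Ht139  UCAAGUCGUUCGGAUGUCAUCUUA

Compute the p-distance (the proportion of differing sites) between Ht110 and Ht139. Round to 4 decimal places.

0.2500

The sequences differ at positions 1 (C/U), 4 (C/A), 14 (U/A), 19 (U/A), 21 (A/C), 24 (U/A).
There are 6 differences over 24 sites, so p = 6/24 = 0.2500.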